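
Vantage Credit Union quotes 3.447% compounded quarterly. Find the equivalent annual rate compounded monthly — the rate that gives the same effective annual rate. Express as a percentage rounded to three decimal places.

3.437%

EAR = (1 + 0.03447/4)^4 − 1 = 0.034918.
Solve (1 + r/12)^12 = 1.034918: r/12 = 1.034918^(1/12) − 1 = 0.002864, so r = 0.034371 = 3.437%.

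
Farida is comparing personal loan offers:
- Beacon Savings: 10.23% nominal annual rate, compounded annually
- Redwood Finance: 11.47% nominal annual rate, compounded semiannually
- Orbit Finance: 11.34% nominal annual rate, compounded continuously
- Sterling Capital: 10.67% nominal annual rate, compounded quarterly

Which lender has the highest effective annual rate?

Beacon Savings: compounded annually, EAR = 10.230%
Redwood Finance: (1 + 0.1147/2)^2 − 1 = 11.799%
Orbit Finance: e^0.1134 − 1 = 12.008%
Sterling Capital: (1 + 0.1067/4)^4 − 1 = 11.105%
The highest effective annual rate is Orbit Finance at 12.008%.

Orbit Finance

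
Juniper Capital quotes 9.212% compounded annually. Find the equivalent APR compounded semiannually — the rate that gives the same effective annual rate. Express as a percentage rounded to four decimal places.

Compounded annually, EAR = nominal = 0.092120.
Solve (1 + r/2)^2 = 1.092120: r/2 = 1.092120^(1/2) − 1 = 0.045045, so r = 0.090091 = 9.0091%.

9.0091%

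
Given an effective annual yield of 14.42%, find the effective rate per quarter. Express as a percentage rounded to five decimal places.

The per-quarter rate i satisfies (1 + i)^4 = 1 + 0.1442.
i = 1.1442^(1/4) − 1 = 0.0342499 = 3.42499%.

3.42499%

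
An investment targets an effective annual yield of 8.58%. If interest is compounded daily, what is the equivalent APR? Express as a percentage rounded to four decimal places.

8.2326%

(1 + r/365)^365 − 1 = 0.0858, so 1 + r/365 = 1.0858^(1/365).
r/365 = 0.000226, so r = 0.082326 = 8.2326%.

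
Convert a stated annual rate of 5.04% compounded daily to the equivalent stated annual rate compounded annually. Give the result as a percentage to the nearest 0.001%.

EAR = (1 + 0.0504/365)^365 − 1 = 0.051688.
Compounded annually, the equivalent nominal rate is the EAR itself: 5.169%.

5.169%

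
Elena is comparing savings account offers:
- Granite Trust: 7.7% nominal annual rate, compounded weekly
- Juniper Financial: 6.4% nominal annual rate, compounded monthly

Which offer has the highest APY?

Granite Trust: (1 + 0.077/52)^52 − 1 = 7.998%
Juniper Financial: (1 + 0.064/12)^12 − 1 = 6.591%
The highest effective annual rate is Granite Trust at 7.998%.

Granite Trust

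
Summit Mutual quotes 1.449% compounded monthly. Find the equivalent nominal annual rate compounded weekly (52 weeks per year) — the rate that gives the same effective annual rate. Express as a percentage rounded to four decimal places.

EAR = (1 + 0.01449/12)^12 − 1 = 0.014587.
Solve (1 + r/52)^52 = 1.014587: r/52 = 1.014587^(1/52) − 1 = 0.000279, so r = 0.014483 = 1.4483%.

1.4483%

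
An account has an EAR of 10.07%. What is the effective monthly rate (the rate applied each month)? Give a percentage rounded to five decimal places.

The per-month rate i satisfies (1 + i)^12 = 1 + 0.1007.
i = 1.1007^(1/12) − 1 = 0.0080276 = 0.80276%.

0.80276%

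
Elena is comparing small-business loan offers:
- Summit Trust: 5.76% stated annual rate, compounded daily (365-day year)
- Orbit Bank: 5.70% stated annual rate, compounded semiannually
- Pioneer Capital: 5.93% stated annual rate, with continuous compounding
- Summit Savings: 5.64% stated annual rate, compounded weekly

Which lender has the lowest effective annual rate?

Orbit Bank

Summit Trust: (1 + 0.0576/365)^365 − 1 = 5.929%
Orbit Bank: (1 + 0.0570/2)^2 − 1 = 5.781%
Pioneer Capital: e^0.0593 − 1 = 6.109%
Summit Savings: (1 + 0.0564/52)^52 − 1 = 5.799%
The lowest effective annual rate is Orbit Bank at 5.781%.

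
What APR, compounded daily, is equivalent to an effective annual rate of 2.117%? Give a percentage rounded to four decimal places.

(1 + r/365)^365 − 1 = 0.02117, so 1 + r/365 = 1.02117^(1/365).
r/365 = 0.000057, so r = 0.020950 = 2.0950%.

2.0950%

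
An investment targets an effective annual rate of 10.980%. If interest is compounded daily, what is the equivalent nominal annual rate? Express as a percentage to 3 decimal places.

(1 + r/365)^365 − 1 = 0.10980, so 1 + r/365 = 1.10980^(1/365).
r/365 = 0.000285, so r = 0.104195 = 10.419%.

10.419%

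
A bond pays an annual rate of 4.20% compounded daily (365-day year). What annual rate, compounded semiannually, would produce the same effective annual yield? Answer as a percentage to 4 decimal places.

EAR = (1 + 0.0420/365)^365 − 1 = 0.042892.
Solve (1 + r/2)^2 = 1.042892: r/2 = 1.042892^(1/2) − 1 = 0.021221, so r = 0.042442 = 4.2442%.

4.2442%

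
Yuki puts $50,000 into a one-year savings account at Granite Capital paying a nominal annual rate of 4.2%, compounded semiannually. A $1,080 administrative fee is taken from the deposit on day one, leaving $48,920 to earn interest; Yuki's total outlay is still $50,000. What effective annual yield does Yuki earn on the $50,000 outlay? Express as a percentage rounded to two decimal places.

1.99%

Value after one year: 48,920 × (1 + 0.042/2)^2 = 48,920 × 1.042441 = $50,996.21.
Effective yield on the $50,000 outlay: 50,996.21 / 50,000 − 1 = 0.019924 = 1.99%.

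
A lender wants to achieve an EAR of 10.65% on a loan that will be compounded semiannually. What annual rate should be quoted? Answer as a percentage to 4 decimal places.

(1 + r/2)^2 − 1 = 0.1065, so 1 + r/2 = 1.1065^(1/2).
r/2 = 0.051903, so r = 0.103806 = 10.3806%.

10.3806%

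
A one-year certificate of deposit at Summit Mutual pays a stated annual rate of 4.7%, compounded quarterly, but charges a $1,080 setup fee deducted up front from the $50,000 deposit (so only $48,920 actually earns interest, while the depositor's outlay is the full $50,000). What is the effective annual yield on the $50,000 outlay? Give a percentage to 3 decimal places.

Value after one year: 48,920 × (1 + 0.047/4)^4 = 48,920 × 1.047835 = $51,260.08.
Effective yield on the $50,000 outlay: 51,260.08 / 50,000 − 1 = 0.025202 = 2.520%.

2.520%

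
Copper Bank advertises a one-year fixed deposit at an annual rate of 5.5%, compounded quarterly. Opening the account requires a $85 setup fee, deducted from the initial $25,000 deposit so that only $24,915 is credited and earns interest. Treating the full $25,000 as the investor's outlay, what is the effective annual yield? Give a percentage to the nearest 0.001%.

5.255%

Value after one year: 24,915 × (1 + 0.055/4)^4 = 24,915 × 1.056145 = $26,313.85.
Effective yield on the $25,000 outlay: 26,313.85 / 25,000 − 1 = 0.052554 = 5.255%.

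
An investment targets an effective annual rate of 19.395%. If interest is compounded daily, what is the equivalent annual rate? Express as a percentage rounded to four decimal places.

(1 + r/365)^365 − 1 = 0.19395, so 1 + r/365 = 1.19395^(1/365).
r/365 = 0.000486, so r = 0.177310 = 17.7310%.

17.7310%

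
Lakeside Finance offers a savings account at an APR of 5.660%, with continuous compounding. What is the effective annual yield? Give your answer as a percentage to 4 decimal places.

5.8232%

With continuous compounding, EAR = e^0.05660 − 1.
e^0.05660 = 1.058232, so EAR = 0.058232 = 5.8232%.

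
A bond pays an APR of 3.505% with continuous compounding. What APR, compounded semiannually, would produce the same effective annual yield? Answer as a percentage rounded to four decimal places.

EAR under continuous compounding: e^0.03505 − 1 = 0.035671.
Solve (1 + r/2)^2 = 1.035671: r/2 = 1.035671^(1/2) − 1 = 0.017679, so r = 0.035359 = 3.5359%.

3.5359%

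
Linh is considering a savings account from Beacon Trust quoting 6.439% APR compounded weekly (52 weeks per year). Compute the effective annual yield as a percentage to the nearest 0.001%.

EAR = (1 + 0.06439/52)^52 − 1.
= (1 + 0.001238)^52 − 1 = 1.066466 − 1 = 6.647%.

6.647%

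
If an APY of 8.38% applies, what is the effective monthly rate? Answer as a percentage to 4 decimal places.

The per-month rate i satisfies (1 + i)^12 = 1 + 0.0838.
i = 1.0838^(1/12) − 1 = 0.0067287 = 0.6729%.

0.6729%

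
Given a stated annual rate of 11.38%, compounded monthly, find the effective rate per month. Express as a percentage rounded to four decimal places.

With a nominal annual rate compounded monthly, the periodic rate is the nominal rate divided by 12.
i = 0.1138 / 12 = 0.0094833 = 0.9483%.

0.9483%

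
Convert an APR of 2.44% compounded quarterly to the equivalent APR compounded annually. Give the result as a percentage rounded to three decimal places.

EAR = (1 + 0.0244/4)^4 − 1 = 0.024624.
Compounded annually, the equivalent nominal rate is the EAR itself: 2.462%.

2.462%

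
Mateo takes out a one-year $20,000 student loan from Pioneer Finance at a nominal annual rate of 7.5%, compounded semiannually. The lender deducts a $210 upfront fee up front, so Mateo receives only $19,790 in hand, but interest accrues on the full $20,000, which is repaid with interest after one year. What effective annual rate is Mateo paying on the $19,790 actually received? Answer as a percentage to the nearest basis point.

Amount owed after one year: 20,000 × (1 + 0.075/2)^2 = 20,000 × 1.076406 = $21,528.13.
Effective rate on net proceeds: 21,528.13 / 19,790 − 1 = 0.087828 = 8.78%.

8.78%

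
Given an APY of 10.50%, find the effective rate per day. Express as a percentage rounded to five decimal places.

0.02736%

The per-day rate i satisfies (1 + i)^365 = 1 + 0.1050.
i = 1.1050^(1/365) − 1 = 0.0002736 = 0.02736%.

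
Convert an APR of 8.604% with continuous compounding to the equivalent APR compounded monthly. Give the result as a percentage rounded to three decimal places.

EAR under continuous compounding: e^0.08604 − 1 = 0.089850.
Solve (1 + r/12)^12 = 1.089850: r/12 = 1.089850^(1/12) − 1 = 0.007196, so r = 0.086349 = 8.635%.

8.635%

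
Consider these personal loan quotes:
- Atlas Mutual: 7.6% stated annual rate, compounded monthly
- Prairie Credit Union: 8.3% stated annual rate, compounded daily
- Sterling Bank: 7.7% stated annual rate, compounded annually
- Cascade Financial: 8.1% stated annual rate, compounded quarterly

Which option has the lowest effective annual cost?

Sterling Bank

Atlas Mutual: (1 + 0.076/12)^12 − 1 = 7.870%
Prairie Credit Union: (1 + 0.083/365)^365 − 1 = 8.653%
Sterling Bank: compounded annually, EAR = 7.700%
Cascade Financial: (1 + 0.081/4)^4 − 1 = 8.349%
The lowest effective annual rate is Sterling Bank at 7.700%.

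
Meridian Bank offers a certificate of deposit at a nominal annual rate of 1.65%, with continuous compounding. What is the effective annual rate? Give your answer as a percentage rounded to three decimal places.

1.664%

With continuous compounding, EAR = e^0.0165 − 1.
e^0.0165 = 1.016637, so EAR = 0.016637 = 1.664%.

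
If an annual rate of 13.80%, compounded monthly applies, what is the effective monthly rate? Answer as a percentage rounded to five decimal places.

With a nominal annual rate compounded monthly, the periodic rate is the nominal rate divided by 12.
i = 0.1380 / 12 = 0.0115000 = 1.15000%.

1.15000%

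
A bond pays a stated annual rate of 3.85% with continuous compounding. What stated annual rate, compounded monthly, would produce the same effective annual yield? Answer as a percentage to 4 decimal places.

EAR under continuous compounding: e^0.0385 − 1 = 0.039251.
Solve (1 + r/12)^12 = 1.039251: r/12 = 1.039251^(1/12) − 1 = 0.003213, so r = 0.038562 = 3.8562%.

3.8562%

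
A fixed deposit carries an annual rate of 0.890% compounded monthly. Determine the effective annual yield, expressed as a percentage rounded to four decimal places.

0.8936%

EAR = (1 + 0.00890/12)^12 − 1.
= (1 + 0.000742)^12 − 1 = 1.008936 − 1 = 0.8936%.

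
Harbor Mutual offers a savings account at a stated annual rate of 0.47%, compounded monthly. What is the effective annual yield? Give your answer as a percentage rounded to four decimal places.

0.4710%

EAR = (1 + 0.0047/12)^12 − 1.
= (1 + 0.000392)^12 − 1 = 1.004710 − 1 = 0.4710%.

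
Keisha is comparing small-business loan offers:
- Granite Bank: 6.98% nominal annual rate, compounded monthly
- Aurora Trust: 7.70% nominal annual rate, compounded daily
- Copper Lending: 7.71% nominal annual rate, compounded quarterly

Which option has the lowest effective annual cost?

Granite Bank

Granite Bank: (1 + 0.0698/12)^12 − 1 = 7.208%
Aurora Trust: (1 + 0.0770/365)^365 − 1 = 8.003%
Copper Lending: (1 + 0.0771/4)^4 − 1 = 7.936%
The lowest effective annual rate is Granite Bank at 7.208%.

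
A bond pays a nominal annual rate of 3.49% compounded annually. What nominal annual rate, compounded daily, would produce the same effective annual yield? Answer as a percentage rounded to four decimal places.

3.4306%

Compounded annually, EAR = nominal = 0.034900.
Solve (1 + r/365)^365 = 1.034900: r/365 = 1.034900^(1/365) − 1 = 0.000094, so r = 0.034306 = 3.4306%.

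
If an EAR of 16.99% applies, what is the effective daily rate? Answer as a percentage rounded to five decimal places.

The per-day rate i satisfies (1 + i)^365 = 1 + 0.1699.
i = 1.1699^(1/365) − 1 = 0.0004300 = 0.04300%.

0.04300%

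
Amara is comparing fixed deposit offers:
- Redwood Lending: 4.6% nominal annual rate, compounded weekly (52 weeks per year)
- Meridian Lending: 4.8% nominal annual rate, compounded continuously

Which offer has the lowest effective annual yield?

Redwood Lending

Redwood Lending: (1 + 0.046/52)^52 − 1 = 4.705%
Meridian Lending: e^0.048 − 1 = 4.917%
The lowest effective annual rate is Redwood Lending at 4.705%.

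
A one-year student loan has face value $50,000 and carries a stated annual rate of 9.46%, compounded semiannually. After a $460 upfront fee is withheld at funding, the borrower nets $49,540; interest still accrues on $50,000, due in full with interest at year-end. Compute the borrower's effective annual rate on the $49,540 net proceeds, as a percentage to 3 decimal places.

Amount owed after one year: 50,000 × (1 + 0.0946/2)^2 = 50,000 × 1.096837 = $54,841.86.
Effective rate on net proceeds: 54,841.86 / 49,540 − 1 = 0.107022 = 10.702%.

10.702%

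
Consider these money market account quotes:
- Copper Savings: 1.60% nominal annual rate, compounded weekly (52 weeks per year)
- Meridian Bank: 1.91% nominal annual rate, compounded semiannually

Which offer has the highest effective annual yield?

Copper Savings: (1 + 0.0160/52)^52 − 1 = 1.613%
Meridian Bank: (1 + 0.0191/2)^2 − 1 = 1.919%
The highest effective annual rate is Meridian Bank at 1.919%.

Meridian Bank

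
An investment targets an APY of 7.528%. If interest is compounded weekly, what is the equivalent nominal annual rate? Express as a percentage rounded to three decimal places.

7.263%

(1 + r/52)^52 − 1 = 0.07528, so 1 + r/52 = 1.07528^(1/52).
r/52 = 0.001397, so r = 0.072632 = 7.263%.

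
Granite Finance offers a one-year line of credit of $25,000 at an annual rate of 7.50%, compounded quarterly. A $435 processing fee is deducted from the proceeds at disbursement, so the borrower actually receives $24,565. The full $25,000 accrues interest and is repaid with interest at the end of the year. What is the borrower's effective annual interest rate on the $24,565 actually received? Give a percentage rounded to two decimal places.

Amount owed after one year: 25,000 × (1 + 0.0750/4)^4 = 25,000 × 1.077136 = $26,928.40.
Effective rate on net proceeds: 26,928.40 / 24,565 − 1 = 0.096210 = 9.62%.

9.62%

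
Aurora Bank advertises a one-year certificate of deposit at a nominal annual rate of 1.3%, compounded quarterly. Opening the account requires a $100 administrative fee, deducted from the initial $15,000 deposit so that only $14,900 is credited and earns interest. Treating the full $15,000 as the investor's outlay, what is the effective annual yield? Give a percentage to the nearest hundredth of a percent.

Value after one year: 14,900 × (1 + 0.013/4)^4 = 14,900 × 1.013064 = $15,094.65.
Effective yield on the $15,000 outlay: 15,094.65 / 15,000 − 1 = 0.006310 = 0.63%.

0.63%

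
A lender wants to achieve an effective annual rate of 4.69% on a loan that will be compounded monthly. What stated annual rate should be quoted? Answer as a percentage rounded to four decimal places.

(1 + r/12)^12 − 1 = 0.0469, so 1 + r/12 = 1.0469^(1/12).
r/12 = 0.003827, so r = 0.045921 = 4.5921%.

4.5921%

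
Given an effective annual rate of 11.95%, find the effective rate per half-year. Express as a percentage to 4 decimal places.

5.8064%

The per-half-year rate i satisfies (1 + i)^2 = 1 + 0.1195.
i = 1.1195^(1/2) − 1 = 0.0580643 = 5.8064%.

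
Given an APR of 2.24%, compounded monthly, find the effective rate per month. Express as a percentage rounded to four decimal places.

With a nominal annual rate compounded monthly, the periodic rate is the nominal rate divided by 12.
i = 0.0224 / 12 = 0.0018667 = 0.1867%.

0.1867%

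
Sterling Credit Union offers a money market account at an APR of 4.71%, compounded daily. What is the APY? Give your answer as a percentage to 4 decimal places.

4.8224%

EAR = (1 + 0.0471/365)^365 − 1.
= (1 + 0.000129)^365 − 1 = 1.048224 − 1 = 4.8224%.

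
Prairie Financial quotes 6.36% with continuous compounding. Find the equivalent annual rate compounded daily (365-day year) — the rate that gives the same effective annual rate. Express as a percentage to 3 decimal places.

EAR under continuous compounding: e^0.0636 − 1 = 0.065666.
Solve (1 + r/365)^365 = 1.065666: r/365 = 1.065666^(1/365) − 1 = 0.000174, so r = 0.063606 = 6.361%.

6.361%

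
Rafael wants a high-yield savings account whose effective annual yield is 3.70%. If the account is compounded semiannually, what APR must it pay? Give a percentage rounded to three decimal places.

(1 + r/2)^2 − 1 = 0.0370, so 1 + r/2 = 1.0370^(1/2).
r/2 = 0.018332, so r = 0.036664 = 3.666%.

3.666%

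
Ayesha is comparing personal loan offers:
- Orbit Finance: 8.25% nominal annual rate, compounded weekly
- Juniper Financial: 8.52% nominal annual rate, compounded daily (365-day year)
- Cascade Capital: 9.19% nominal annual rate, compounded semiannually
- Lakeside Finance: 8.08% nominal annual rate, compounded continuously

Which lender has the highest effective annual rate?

Cascade Capital

Orbit Finance: (1 + 0.0825/52)^52 − 1 = 8.593%
Juniper Financial: (1 + 0.0852/365)^365 − 1 = 8.892%
Cascade Capital: (1 + 0.0919/2)^2 − 1 = 9.401%
Lakeside Finance: e^0.0808 − 1 = 8.415%
The highest effective annual rate is Cascade Capital at 9.401%.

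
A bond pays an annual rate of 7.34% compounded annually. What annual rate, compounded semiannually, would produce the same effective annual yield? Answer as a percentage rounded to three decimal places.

7.210%

Compounded annually, EAR = nominal = 0.073400.
Solve (1 + r/2)^2 = 1.073400: r/2 = 1.073400^(1/2) − 1 = 0.036050, so r = 0.072100 = 7.210%.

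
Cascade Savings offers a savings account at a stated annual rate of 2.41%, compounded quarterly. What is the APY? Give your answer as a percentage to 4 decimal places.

2.4319%

EAR = (1 + 0.0241/4)^4 − 1.
= 1.024319 − 1 = 2.4319%.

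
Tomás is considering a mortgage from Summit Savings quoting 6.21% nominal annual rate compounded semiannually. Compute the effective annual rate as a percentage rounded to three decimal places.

EAR = (1 + 0.0621/2)^2 − 1.
= 1.063064 − 1 = 6.306%.

6.306%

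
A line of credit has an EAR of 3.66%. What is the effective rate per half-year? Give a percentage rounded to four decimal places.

The per-half-year rate i satisfies (1 + i)^2 = 1 + 0.0366.
i = 1.0366^(1/2) − 1 = 0.0181356 = 1.8136%.

1.8136%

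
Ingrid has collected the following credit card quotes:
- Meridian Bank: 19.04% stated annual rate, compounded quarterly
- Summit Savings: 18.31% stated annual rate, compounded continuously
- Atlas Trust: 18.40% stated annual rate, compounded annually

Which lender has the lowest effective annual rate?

Atlas Trust

Meridian Bank: (1 + 0.1904/4)^4 − 1 = 20.443%
Summit Savings: e^0.1831 − 1 = 20.093%
Atlas Trust: compounded annually, EAR = 18.400%
The lowest effective annual rate is Atlas Trust at 18.400%.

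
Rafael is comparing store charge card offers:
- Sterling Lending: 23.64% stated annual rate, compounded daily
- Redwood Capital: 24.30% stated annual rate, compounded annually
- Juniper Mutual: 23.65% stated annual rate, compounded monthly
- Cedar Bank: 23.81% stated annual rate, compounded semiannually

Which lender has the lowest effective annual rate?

Redwood Capital

Sterling Lending: (1 + 0.2364/365)^365 − 1 = 26.658%
Redwood Capital: compounded annually, EAR = 24.300%
Juniper Mutual: (1 + 0.2365/12)^12 − 1 = 26.390%
Cedar Bank: (1 + 0.2381/2)^2 − 1 = 25.227%
The lowest effective annual rate is Redwood Capital at 24.300%.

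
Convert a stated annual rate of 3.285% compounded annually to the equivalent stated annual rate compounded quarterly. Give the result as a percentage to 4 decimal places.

3.2453%

Compounded annually, EAR = nominal = 0.032850.
Solve (1 + r/4)^4 = 1.032850: r/4 = 1.032850^(1/4) − 1 = 0.008113, so r = 0.032453 = 3.2453%.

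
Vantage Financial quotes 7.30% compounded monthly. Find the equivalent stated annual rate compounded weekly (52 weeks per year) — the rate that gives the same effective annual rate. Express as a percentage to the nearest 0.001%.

7.283%

EAR = (1 + 0.0730/12)^12 − 1 = 0.075493.
Solve (1 + r/52)^52 = 1.075493: r/52 = 1.075493^(1/52) − 1 = 0.001401, so r = 0.072830 = 7.283%.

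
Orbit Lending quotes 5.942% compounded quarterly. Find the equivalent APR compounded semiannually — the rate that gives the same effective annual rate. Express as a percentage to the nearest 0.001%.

EAR = (1 + 0.05942/4)^4 − 1 = 0.060757.
Solve (1 + r/2)^2 = 1.060757: r/2 = 1.060757^(1/2) − 1 = 0.029931, so r = 0.059861 = 5.986%.

5.986%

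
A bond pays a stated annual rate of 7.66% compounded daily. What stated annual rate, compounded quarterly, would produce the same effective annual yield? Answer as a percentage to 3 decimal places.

7.733%

EAR = (1 + 0.0766/365)^365 − 1 = 0.079601.
Solve (1 + r/4)^4 = 1.079601: r/4 = 1.079601^(1/4) − 1 = 0.019332, so r = 0.077330 = 7.733%.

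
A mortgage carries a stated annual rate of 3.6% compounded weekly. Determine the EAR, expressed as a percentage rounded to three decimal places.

EAR = (1 + 0.036/52)^52 − 1.
= (1 + 0.000692)^52 − 1 = 1.036643 − 1 = 3.664%.

3.664%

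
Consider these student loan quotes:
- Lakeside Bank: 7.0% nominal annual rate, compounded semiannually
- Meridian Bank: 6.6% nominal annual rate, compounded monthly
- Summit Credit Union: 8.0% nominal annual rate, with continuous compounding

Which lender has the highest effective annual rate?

Summit Credit Union

Lakeside Bank: (1 + 0.070/2)^2 − 1 = 7.122%
Meridian Bank: (1 + 0.066/12)^12 − 1 = 6.803%
Summit Credit Union: e^0.080 − 1 = 8.329%
The highest effective annual rate is Summit Credit Union at 8.329%.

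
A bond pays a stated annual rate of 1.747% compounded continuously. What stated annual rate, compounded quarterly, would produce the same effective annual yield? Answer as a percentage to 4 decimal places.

EAR under continuous compounding: e^0.01747 − 1 = 0.017623.
Solve (1 + r/4)^4 = 1.017623: r/4 = 1.017623^(1/4) − 1 = 0.004377, so r = 0.017508 = 1.7508%.

1.7508%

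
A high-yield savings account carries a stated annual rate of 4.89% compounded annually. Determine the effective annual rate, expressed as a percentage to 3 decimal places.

4.890%

Annual compounding means the effective rate equals the nominal rate: 4.890%.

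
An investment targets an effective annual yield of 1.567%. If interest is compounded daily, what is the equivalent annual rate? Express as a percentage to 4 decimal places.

1.5549%

(1 + r/365)^365 − 1 = 0.01567, so 1 + r/365 = 1.01567^(1/365).
r/365 = 0.000043, so r = 0.015549 = 1.5549%.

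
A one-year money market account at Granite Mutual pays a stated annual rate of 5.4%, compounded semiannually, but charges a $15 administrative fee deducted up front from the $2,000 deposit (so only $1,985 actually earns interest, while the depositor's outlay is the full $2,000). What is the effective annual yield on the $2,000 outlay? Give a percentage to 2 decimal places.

4.68%

Value after one year: 1,985 × (1 + 0.054/2)^2 = 1,985 × 1.054729 = $2,093.64.
Effective yield on the $2,000 outlay: 2,093.64 / 2,000 − 1 = 0.046819 = 4.68%.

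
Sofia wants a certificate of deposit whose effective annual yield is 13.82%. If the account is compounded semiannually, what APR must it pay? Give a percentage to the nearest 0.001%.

13.373%

(1 + r/2)^2 − 1 = 0.1382, so 1 + r/2 = 1.1382^(1/2).
r/2 = 0.066865, so r = 0.133729 = 13.373%.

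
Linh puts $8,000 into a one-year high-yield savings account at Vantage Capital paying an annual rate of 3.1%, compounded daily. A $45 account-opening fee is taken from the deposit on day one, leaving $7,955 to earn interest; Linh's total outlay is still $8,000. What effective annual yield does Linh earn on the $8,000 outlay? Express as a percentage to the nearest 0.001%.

Value after one year: 7,955 × (1 + 0.031/365)^365 = 7,955 × 1.031484 = $8,205.46.
Effective yield on the $8,000 outlay: 8,205.46 / 8,000 − 1 = 0.025682 = 2.568%.

2.568%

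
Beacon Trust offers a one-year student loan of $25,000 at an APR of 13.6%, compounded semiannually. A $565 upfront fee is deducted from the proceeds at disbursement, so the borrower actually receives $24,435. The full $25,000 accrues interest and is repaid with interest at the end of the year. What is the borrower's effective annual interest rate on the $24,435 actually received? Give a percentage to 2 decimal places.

16.70%

Amount owed after one year: 25,000 × (1 + 0.136/2)^2 = 25,000 × 1.140624 = $28,515.60.
Effective rate on net proceeds: 28,515.60 / 24,435 − 1 = 0.166998 = 16.70%.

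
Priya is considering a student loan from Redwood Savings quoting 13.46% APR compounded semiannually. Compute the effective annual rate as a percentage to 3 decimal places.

13.913%

EAR = (1 + 0.1346/2)^2 − 1.
= (1 + 0.067300)^2 − 1 = 1.139129 − 1 = 13.913%.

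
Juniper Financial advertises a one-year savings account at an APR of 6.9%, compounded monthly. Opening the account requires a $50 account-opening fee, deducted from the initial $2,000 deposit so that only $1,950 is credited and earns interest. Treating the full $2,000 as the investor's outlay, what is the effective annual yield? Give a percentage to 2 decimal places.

4.44%

Value after one year: 1,950 × (1 + 0.069/12)^12 = 1,950 × 1.071224 = $2,088.89.
Effective yield on the $2,000 outlay: 2,088.89 / 2,000 − 1 = 0.044444 = 4.44%.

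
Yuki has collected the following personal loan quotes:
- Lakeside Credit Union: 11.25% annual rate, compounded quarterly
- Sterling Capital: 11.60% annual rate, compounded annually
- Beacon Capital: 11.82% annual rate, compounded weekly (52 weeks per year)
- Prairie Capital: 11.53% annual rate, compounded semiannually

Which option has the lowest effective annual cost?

Lakeside Credit Union: (1 + 0.1125/4)^4 − 1 = 11.734%
Sterling Capital: compounded annually, EAR = 11.600%
Beacon Capital: (1 + 0.1182/52)^52 − 1 = 12.532%
Prairie Capital: (1 + 0.1153/2)^2 − 1 = 11.862%
The lowest effective annual rate is Sterling Capital at 11.600%.

Sterling Capital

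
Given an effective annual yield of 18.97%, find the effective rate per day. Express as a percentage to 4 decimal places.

The per-day rate i satisfies (1 + i)^365 = 1 + 0.1897.
i = 1.1897^(1/365) − 1 = 0.0004760 = 0.0476%.

0.0476%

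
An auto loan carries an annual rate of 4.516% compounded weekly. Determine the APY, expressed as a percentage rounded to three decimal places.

EAR = (1 + 0.04516/52)^52 − 1.
= 1.046175 − 1 = 4.617%.

4.617%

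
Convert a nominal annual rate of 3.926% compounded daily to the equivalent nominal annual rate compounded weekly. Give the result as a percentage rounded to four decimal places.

EAR = (1 + 0.03926/365)^365 − 1 = 0.040039.
Solve (1 + r/52)^52 = 1.040039: r/52 = 1.040039^(1/52) − 1 = 0.000755, so r = 0.039273 = 3.9273%.

3.9273%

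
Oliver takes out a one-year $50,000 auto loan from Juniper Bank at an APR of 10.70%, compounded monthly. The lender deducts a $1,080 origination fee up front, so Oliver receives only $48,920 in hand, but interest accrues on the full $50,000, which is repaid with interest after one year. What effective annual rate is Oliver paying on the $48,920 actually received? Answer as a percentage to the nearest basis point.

Amount owed after one year: 50,000 × (1 + 0.1070/12)^12 = 50,000 × 1.112407 = $55,620.33.
Effective rate on net proceeds: 55,620.33 / 48,920 − 1 = 0.136965 = 13.70%.

13.70%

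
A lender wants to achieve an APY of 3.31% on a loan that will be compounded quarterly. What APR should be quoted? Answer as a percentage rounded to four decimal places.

3.2697%

(1 + r/4)^4 − 1 = 0.0331, so 1 + r/4 = 1.0331^(1/4).
r/4 = 0.008174, so r = 0.032697 = 3.2697%.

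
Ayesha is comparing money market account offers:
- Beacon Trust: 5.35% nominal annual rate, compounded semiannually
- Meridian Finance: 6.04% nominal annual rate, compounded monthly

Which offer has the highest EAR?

Beacon Trust: (1 + 0.0535/2)^2 − 1 = 5.422%
Meridian Finance: (1 + 0.0604/12)^12 − 1 = 6.210%
The highest effective annual rate is Meridian Finance at 6.210%.

Meridian Finance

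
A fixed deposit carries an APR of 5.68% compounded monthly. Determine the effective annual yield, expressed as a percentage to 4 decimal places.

EAR = (1 + 0.0568/12)^12 − 1.
= 1.058302 − 1 = 5.8302%.

5.8302%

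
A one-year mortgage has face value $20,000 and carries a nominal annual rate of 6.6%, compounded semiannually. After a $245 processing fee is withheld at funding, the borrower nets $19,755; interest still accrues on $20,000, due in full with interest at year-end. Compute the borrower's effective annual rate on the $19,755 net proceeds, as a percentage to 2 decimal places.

Amount owed after one year: 20,000 × (1 + 0.066/2)^2 = 20,000 × 1.067089 = $21,341.78.
Effective rate on net proceeds: 21,341.78 / 19,755 − 1 = 0.080323 = 8.03%.

8.03%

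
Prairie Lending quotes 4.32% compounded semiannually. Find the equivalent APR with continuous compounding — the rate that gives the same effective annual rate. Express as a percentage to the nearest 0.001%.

4.274%

EAR = (1 + 0.0432/2)^2 − 1 = 0.043667.
Equivalent continuous rate: r = ln(1 + 0.043667) = 0.042740 = 4.274%.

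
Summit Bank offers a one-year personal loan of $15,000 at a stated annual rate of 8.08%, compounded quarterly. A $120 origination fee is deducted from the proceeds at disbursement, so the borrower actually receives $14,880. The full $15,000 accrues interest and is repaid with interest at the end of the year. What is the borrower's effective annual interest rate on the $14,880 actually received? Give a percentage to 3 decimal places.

Amount owed after one year: 15,000 × (1 + 0.0808/4)^4 = 15,000 × 1.083281 = $16,249.22.
Effective rate on net proceeds: 16,249.22 / 14,880 − 1 = 0.092018 = 9.202%.

9.202%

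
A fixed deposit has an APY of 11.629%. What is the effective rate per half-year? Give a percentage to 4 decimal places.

The per-half-year rate i satisfies (1 + i)^2 = 1 + 0.11629.
i = 1.11629^(1/2) − 1 = 0.0565463 = 5.6546%.

5.6546%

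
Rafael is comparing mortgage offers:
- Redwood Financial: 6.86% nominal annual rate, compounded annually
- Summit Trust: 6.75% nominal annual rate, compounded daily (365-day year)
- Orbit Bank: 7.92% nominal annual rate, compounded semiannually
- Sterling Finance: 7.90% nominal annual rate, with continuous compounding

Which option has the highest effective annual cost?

Redwood Financial: compounded annually, EAR = 6.860%
Summit Trust: (1 + 0.0675/365)^365 − 1 = 6.982%
Orbit Bank: (1 + 0.0792/2)^2 − 1 = 8.077%
Sterling Finance: e^0.0790 − 1 = 8.220%
The highest effective annual rate is Sterling Finance at 8.220%.

Sterling Finance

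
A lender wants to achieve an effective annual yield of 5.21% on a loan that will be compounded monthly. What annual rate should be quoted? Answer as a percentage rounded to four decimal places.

5.0896%

(1 + r/12)^12 − 1 = 0.0521, so 1 + r/12 = 1.0521^(1/12).
r/12 = 0.004241, so r = 0.050896 = 5.0896%.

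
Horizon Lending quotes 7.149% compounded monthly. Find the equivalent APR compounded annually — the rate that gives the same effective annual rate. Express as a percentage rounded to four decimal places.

7.3880%

EAR = (1 + 0.07149/12)^12 − 1 = 0.073880.
Compounded annually, the equivalent nominal rate is the EAR itself: 7.3880%.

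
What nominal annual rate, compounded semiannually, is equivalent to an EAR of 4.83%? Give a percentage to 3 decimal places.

(1 + r/2)^2 − 1 = 0.0483, so 1 + r/2 = 1.0483^(1/2).
r/2 = 0.023865, so r = 0.047730 = 4.773%.

4.773%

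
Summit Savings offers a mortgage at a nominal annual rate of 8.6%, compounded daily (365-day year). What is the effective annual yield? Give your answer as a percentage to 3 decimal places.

EAR = (1 + 0.086/365)^365 − 1.
= (1 + 0.000236)^365 − 1 = 1.089795 − 1 = 8.980%.

8.980%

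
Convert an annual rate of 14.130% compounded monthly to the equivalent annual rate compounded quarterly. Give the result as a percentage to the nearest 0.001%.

14.297%

EAR = (1 + 0.14130/12)^12 − 1 = 0.150820.
Solve (1 + r/4)^4 = 1.150820: r/4 = 1.150820^(1/4) − 1 = 0.035743, so r = 0.142970 = 14.297%.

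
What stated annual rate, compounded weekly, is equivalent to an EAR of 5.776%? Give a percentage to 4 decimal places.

(1 + r/52)^52 − 1 = 0.05776, so 1 + r/52 = 1.05776^(1/52).
r/52 = 0.001080, so r = 0.056184 = 5.6184%.

5.6184%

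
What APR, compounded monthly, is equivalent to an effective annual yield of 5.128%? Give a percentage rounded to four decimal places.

(1 + r/12)^12 − 1 = 0.05128, so 1 + r/12 = 1.05128^(1/12).
r/12 = 0.004176, so r = 0.050113 = 5.0113%.

5.0113%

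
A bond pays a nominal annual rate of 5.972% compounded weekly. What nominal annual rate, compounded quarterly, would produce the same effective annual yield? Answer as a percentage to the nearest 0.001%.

6.013%

EAR = (1 + 0.05972/52)^52 − 1 = 0.061503.
Solve (1 + r/4)^4 = 1.061503: r/4 = 1.061503^(1/4) − 1 = 0.015033, so r = 0.060133 = 6.013%.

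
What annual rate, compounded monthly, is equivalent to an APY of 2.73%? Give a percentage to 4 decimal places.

(1 + r/12)^12 − 1 = 0.0273, so 1 + r/12 = 1.0273^(1/12).
r/12 = 0.002247, so r = 0.026964 = 2.6964%.

2.6964%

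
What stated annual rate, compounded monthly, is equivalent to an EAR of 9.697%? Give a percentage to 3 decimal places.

(1 + r/12)^12 − 1 = 0.09697, so 1 + r/12 = 1.09697^(1/12).
r/12 = 0.007742, so r = 0.092910 = 9.291%.

9.291%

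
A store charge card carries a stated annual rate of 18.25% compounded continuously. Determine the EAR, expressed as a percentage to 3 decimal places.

20.021%

With continuous compounding, EAR = e^0.1825 − 1.
e^0.1825 = 1.200214, so EAR = 0.200214 = 20.021%.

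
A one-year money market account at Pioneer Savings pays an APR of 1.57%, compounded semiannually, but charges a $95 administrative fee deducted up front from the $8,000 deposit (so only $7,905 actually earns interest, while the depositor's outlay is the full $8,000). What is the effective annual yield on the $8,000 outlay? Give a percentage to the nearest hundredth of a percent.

Value after one year: 7,905 × (1 + 0.0157/2)^2 = 7,905 × 1.015762 = $8,029.60.
Effective yield on the $8,000 outlay: 8,029.60 / 8,000 − 1 = 0.003699 = 0.37%.

0.37%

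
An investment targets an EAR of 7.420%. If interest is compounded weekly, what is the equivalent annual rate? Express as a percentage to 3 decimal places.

(1 + r/52)^52 − 1 = 0.07420, so 1 + r/52 = 1.07420^(1/52).
r/52 = 0.001377, so r = 0.071625 = 7.163%.

7.163%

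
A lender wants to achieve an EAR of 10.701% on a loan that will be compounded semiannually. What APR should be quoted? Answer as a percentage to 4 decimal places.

10.4291%

(1 + r/2)^2 − 1 = 0.10701, so 1 + r/2 = 1.10701^(1/2).
r/2 = 0.052145, so r = 0.104291 = 10.4291%.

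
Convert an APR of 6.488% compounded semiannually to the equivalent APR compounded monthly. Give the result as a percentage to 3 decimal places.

6.402%

EAR = (1 + 0.06488/2)^2 − 1 = 0.065932.
Solve (1 + r/12)^12 = 1.065932: r/12 = 1.065932^(1/12) − 1 = 0.005335, so r = 0.064020 = 6.402%.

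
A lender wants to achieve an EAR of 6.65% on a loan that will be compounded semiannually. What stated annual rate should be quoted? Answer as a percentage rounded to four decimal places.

6.5430%

(1 + r/2)^2 − 1 = 0.0665, so 1 + r/2 = 1.0665^(1/2).
r/2 = 0.032715, so r = 0.065430 = 6.5430%.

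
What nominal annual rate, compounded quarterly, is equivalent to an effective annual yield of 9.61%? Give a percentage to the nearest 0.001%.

9.282%

(1 + r/4)^4 − 1 = 0.0961, so 1 + r/4 = 1.0961^(1/4).
r/4 = 0.023205, so r = 0.092819 = 9.282%.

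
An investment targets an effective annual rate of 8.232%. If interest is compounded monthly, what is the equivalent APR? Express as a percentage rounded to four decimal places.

(1 + r/12)^12 − 1 = 0.08232, so 1 + r/12 = 1.08232^(1/12).
r/12 = 0.006614, so r = 0.079368 = 7.9368%.

7.9368%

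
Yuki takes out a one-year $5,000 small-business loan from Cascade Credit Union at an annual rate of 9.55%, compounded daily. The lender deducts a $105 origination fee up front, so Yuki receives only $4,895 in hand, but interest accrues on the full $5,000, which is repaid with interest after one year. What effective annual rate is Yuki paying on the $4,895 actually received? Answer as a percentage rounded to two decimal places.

Amount owed after one year: 5,000 × (1 + 0.0955/365)^365 = 5,000 × 1.100195 = $5,500.98.
Effective rate on net proceeds: 5,500.98 / 4,895 − 1 = 0.123795 = 12.38%.

12.38%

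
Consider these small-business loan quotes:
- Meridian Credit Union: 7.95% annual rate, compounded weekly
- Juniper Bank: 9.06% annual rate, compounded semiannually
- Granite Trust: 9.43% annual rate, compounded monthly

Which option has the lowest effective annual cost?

Meridian Credit Union

Meridian Credit Union: (1 + 0.0795/52)^52 − 1 = 8.268%
Juniper Bank: (1 + 0.0906/2)^2 − 1 = 9.265%
Granite Trust: (1 + 0.0943/12)^12 − 1 = 9.848%
The lowest effective annual rate is Meridian Credit Union at 8.268%.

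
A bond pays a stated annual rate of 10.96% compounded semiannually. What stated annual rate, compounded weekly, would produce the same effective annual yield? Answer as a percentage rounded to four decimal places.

10.6812%

EAR = (1 + 0.1096/2)^2 − 1 = 0.112603.
Solve (1 + r/52)^52 = 1.112603: r/52 = 1.112603^(1/52) − 1 = 0.002054, so r = 0.106812 = 10.6812%.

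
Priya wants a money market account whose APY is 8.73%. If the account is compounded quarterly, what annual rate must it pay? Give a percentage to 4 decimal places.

8.4579%

(1 + r/4)^4 − 1 = 0.0873, so 1 + r/4 = 1.0873^(1/4).
r/4 = 0.021145, so r = 0.084579 = 8.4579%.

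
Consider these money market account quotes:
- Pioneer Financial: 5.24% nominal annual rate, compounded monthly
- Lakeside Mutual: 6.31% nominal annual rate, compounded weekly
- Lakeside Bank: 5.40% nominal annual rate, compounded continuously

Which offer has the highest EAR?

Pioneer Financial: (1 + 0.0524/12)^12 − 1 = 5.368%
Lakeside Mutual: (1 + 0.0631/52)^52 − 1 = 6.509%
Lakeside Bank: e^0.0540 − 1 = 5.548%
The highest effective annual rate is Lakeside Mutual at 6.509%.

Lakeside Mutual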